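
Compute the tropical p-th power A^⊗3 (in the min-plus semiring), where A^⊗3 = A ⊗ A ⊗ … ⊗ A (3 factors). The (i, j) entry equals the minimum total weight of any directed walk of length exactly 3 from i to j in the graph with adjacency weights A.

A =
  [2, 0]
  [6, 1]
A^⊗3 =
  [6, 2]
  [8, 3]

Each entry (A^⊗3)_ij equals the minimum over all length-3 walks i = v_0 → v_1 → … → v_3 = j of Σ_t A[v_t][v_{t+1}]. For example, for (i, j) = (0, 1) we minimise over 4 possible intermediate vertex sequences; the minimum is 2, attained along the walk 0 → 1 → 1 → 1.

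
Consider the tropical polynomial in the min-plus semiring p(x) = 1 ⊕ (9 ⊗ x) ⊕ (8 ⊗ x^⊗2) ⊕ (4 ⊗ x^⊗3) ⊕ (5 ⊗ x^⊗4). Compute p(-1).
p(-1) = 1

A tropical monomial a ⊗ x^⊗i evaluates to a + i · x. Evaluating each term at x = -1:
  Term 0 contributes 1 + 0 · -1 = 1
  Term 1 contributes 9 + 1 · -1 = 8
  Term 2 contributes 8 + 2 · -1 = 6
  Term 3 contributes 4 + 3 · -1 = 1
  Term 4 contributes 5 + 4 · -1 = 1
p(-1) = ⊕ of these = min[1, 8, 6, 1, 1] = 1.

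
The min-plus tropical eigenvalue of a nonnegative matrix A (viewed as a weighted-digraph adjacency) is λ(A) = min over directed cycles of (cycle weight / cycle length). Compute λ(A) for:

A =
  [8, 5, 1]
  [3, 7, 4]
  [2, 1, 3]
λ(A) = 3/2

Enumerate directed cycles and compute their means (weight / length). Sample:
  cycle 0 → 0: weight = 8, length = 1, mean = 8/1 ≈ 8.000
  cycle 1 → 1: weight = 7, length = 1, mean = 7/1 ≈ 7.000
  cycle 2 → 2: weight = 3, length = 1, mean = 3/1 ≈ 3.000
  cycle 0 → 1 → 0: weight = 8, length = 2, mean = 8/2 ≈ 4.000
  cycle 0 → 2 → 0: weight = 3, length = 2, mean = 3/2 ≈ 1.500
  cycle 1 → 0 → 1: weight = 8, length = 2, mean = 8/2 ≈ 4.000
Minimum mean = 1.500, attained e.g. along the cycle 0 → 2 → 0 with weight 3 and length 2. So λ(A) = 3/2 = 3/2.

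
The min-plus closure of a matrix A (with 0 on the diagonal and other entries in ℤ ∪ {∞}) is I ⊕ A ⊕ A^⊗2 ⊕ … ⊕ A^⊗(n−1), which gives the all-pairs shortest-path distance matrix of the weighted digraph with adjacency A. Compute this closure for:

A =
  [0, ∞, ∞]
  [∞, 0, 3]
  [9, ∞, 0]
Closure =
  [0, ∞, ∞]
  [12, 0, 3]
  [9, ∞, 0]

This is the Floyd-Warshall all-pairs shortest-path computation. For each intermediate vertex k = 0, 1, …, 2, update dist[i][j] ← min(dist[i][j], dist[i][k] + dist[k][j]). The final matrix gives, for each (i, j), the minimum total weight of any directed path from i to j (possibly empty when i = j).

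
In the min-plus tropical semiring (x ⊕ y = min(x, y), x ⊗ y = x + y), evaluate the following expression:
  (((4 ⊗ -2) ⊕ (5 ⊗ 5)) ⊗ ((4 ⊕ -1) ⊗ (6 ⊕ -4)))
(((4 ⊗ -2) ⊕ (5 ⊗ 5)) ⊗ ((4 ⊕ -1) ⊗ (6 ⊕ -4))) = -3

Expand innermost to outermost. Recall ⊕ takes the minimum of its arguments and ⊗ takes their sum. Working out the expression (((4 ⊗ -2) ⊕ (5 ⊗ 5)) ⊗ ((4 ⊕ -1) ⊗ (6 ⊕ -4))) gives -3.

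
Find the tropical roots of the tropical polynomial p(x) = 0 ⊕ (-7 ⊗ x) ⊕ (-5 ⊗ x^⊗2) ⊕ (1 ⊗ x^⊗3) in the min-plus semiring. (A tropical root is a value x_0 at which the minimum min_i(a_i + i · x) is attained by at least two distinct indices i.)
Roots: {-6, -2, 7}

Each tropical root is a break point of the lower envelope of the lines y = a_i + i · x (there are 4 lines, with slopes 0, 1, ..., 3). Only the lines that attain the minimum somewhere contribute to roots; other lines are dominated. Here the surviving (envelope) indices are i = 3, i = 2, i = 1, i = 0.
Intersections between consecutive envelope lines give the roots: for adjacent envelope indices i < j the intersection is x = (a_i − a_j) / (j − i). Reading off the sorted break points: {-6, -2, 7}.
Verification: at each break x_0, at least two indices attain the minimum of min_i(a_i + i · x_0).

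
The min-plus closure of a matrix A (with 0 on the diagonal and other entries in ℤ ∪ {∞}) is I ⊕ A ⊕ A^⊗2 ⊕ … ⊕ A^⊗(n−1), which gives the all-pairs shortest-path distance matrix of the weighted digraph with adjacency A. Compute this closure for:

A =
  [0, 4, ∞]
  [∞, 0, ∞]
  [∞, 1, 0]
Closure =
  [0, 4, ∞]
  [∞, 0, ∞]
  [∞, 1, 0]

This is the Floyd-Warshall all-pairs shortest-path computation. For each intermediate vertex k = 0, 1, …, 2, update dist[i][j] ← min(dist[i][j], dist[i][k] + dist[k][j]). The final matrix gives, for each (i, j), the minimum total weight of any directed path from i to j (possibly empty when i = j).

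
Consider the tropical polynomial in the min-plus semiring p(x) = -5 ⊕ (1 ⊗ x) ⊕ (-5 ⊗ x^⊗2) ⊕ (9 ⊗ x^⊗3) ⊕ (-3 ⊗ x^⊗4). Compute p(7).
p(7) = -5

A tropical monomial a ⊗ x^⊗i evaluates to a + i · x. Evaluating each term at x = 7:
  Term 0 contributes -5 + 0 · 7 = -5
  Term 1 contributes 1 + 1 · 7 = 8
  Term 2 contributes -5 + 2 · 7 = 9
  Term 3 contributes 9 + 3 · 7 = 30
  Term 4 contributes -3 + 4 · 7 = 25
p(7) = ⊕ of these = min[-5, 8, 9, 30, 25] = -5.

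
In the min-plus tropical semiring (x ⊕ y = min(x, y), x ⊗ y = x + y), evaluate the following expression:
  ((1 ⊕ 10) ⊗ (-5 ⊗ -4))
((1 ⊕ 10) ⊗ (-5 ⊗ -4)) = -8

Expand innermost to outermost. Recall ⊕ takes the minimum of its arguments and ⊗ takes their sum. Working out the expression ((1 ⊕ 10) ⊗ (-5 ⊗ -4)) gives -8.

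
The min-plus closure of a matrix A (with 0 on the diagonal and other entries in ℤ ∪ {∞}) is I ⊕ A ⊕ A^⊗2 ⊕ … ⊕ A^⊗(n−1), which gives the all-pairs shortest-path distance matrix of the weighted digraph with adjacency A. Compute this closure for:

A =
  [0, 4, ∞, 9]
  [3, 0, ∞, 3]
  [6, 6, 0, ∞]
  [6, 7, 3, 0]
Closure =
  [0, 4, 10, 7]
  [3, 0, 6, 3]
  [6, 6, 0, 9]
  [6, 7, 3, 0]

This is the Floyd-Warshall all-pairs shortest-path computation. For each intermediate vertex k = 0, 1, …, 3, update dist[i][j] ← min(dist[i][j], dist[i][k] + dist[k][j]). The final matrix gives, for each (i, j), the minimum total weight of any directed path from i to j (possibly empty when i = j).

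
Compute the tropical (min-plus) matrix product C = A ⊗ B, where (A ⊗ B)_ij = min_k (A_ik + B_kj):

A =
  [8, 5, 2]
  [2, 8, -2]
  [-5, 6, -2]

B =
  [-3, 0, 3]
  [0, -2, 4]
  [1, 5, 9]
A ⊗ B =
  [3, 3, 9]
  [-1, 2, 5]
  [-8, -5, -2]

Apply the min-plus product entry-by-entry:
  C[0][0] = min over k of (A[0][0] + B[0][0] = 8 + -3 = 5, A[0][1] + B[1][0] = 5 + 0 = 5, A[0][2] + B[2][0] = 2 + 1 = 3) = 3 (attained at k = 2)
  C[0][1] = min over k of (A[0][0] + B[0][1] = 8 + 0 = 8, A[0][1] + B[1][1] = 5 + -2 = 3, A[0][2] + B[2][1] = 2 + 5 = 7) = 3 (attained at k = 1)
  C[0][2] = min over k of (A[0][0] + B[0][2] = 8 + 3 = 11, A[0][1] + B[1][2] = 5 + 4 = 9, A[0][2] + B[2][2] = 2 + 9 = 11) = 9 (attained at k = 1)
  C[1][0] = min over k of (A[1][0] + B[0][0] = 2 + -3 = -1, A[1][1] + B[1][0] = 8 + 0 = 8, A[1][2] + B[2][0] = -2 + 1 = -1) = -1 (attained at k = 0)
  C[1][1] = min over k of (A[1][0] + B[0][1] = 2 + 0 = 2, A[1][1] + B[1][1] = 8 + -2 = 6, A[1][2] + B[2][1] = -2 + 5 = 3) = 2 (attained at k = 0)
  C[1][2] = min over k of (A[1][0] + B[0][2] = 2 + 3 = 5, A[1][1] + B[1][2] = 8 + 4 = 12, A[1][2] + B[2][2] = -2 + 9 = 7) = 5 (attained at k = 0)
  C[2][0] = min over k of (A[2][0] + B[0][0] = -5 + -3 = -8, A[2][1] + B[1][0] = 6 + 0 = 6, A[2][2] + B[2][0] = -2 + 1 = -1) = -8 (attained at k = 0)
  C[2][1] = min over k of (A[2][0] + B[0][1] = -5 + 0 = -5, A[2][1] + B[1][1] = 6 + -2 = 4, A[2][2] + B[2][1] = -2 + 5 = 3) = -5 (attained at k = 0)
  C[2][2] = min over k of (A[2][0] + B[0][2] = -5 + 3 = -2, A[2][1] + B[1][2] = 6 + 4 = 10, A[2][2] + B[2][2] = -2 + 9 = 7) = -2 (attained at k = 0)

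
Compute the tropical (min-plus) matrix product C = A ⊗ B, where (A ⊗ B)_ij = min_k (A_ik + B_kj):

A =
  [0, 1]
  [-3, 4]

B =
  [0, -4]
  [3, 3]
A ⊗ B =
  [0, -4]
  [-3, -7]

Apply the min-plus product entry-by-entry:
  C[0][0] = min over k of (A[0][0] + B[0][0] = 0 + 0 = 0, A[0][1] + B[1][0] = 1 + 3 = 4) = 0 (attained at k = 0)
  C[0][1] = min over k of (A[0][0] + B[0][1] = 0 + -4 = -4, A[0][1] + B[1][1] = 1 + 3 = 4) = -4 (attained at k = 0)
  C[1][0] = min over k of (A[1][0] + B[0][0] = -3 + 0 = -3, A[1][1] + B[1][0] = 4 + 3 = 7) = -3 (attained at k = 0)
  C[1][1] = min over k of (A[1][0] + B[0][1] = -3 + -4 = -7, A[1][1] + B[1][1] = 4 + 3 = 7) = -7 (attained at k = 0)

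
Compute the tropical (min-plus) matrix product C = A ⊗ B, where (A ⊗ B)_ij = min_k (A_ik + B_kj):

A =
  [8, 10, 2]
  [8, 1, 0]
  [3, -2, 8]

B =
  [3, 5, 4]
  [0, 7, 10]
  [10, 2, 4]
A ⊗ B =
  [10, 4, 6]
  [1, 2, 4]
  [-2, 5, 7]

Apply the min-plus product entry-by-entry:
  C[0][0] = min over k of (A[0][0] + B[0][0] = 8 + 3 = 11, A[0][1] + B[1][0] = 10 + 0 = 10, A[0][2] + B[2][0] = 2 + 10 = 12) = 10 (attained at k = 1)
  C[0][1] = min over k of (A[0][0] + B[0][1] = 8 + 5 = 13, A[0][1] + B[1][1] = 10 + 7 = 17, A[0][2] + B[2][1] = 2 + 2 = 4) = 4 (attained at k = 2)
  C[0][2] = min over k of (A[0][0] + B[0][2] = 8 + 4 = 12, A[0][1] + B[1][2] = 10 + 10 = 20, A[0][2] + B[2][2] = 2 + 4 = 6) = 6 (attained at k = 2)
  C[1][0] = min over k of (A[1][0] + B[0][0] = 8 + 3 = 11, A[1][1] + B[1][0] = 1 + 0 = 1, A[1][2] + B[2][0] = 0 + 10 = 10) = 1 (attained at k = 1)
  C[1][1] = min over k of (A[1][0] + B[0][1] = 8 + 5 = 13, A[1][1] + B[1][1] = 1 + 7 = 8, A[1][2] + B[2][1] = 0 + 2 = 2) = 2 (attained at k = 2)
  C[1][2] = min over k of (A[1][0] + B[0][2] = 8 + 4 = 12, A[1][1] + B[1][2] = 1 + 10 = 11, A[1][2] + B[2][2] = 0 + 4 = 4) = 4 (attained at k = 2)
  C[2][0] = min over k of (A[2][0] + B[0][0] = 3 + 3 = 6, A[2][1] + B[1][0] = -2 + 0 = -2, A[2][2] + B[2][0] = 8 + 10 = 18) = -2 (attained at k = 1)
  C[2][1] = min over k of (A[2][0] + B[0][1] = 3 + 5 = 8, A[2][1] + B[1][1] = -2 + 7 = 5, A[2][2] + B[2][1] = 8 + 2 = 10) = 5 (attained at k = 1)
  C[2][2] = min over k of (A[2][0] + B[0][2] = 3 + 4 = 7, A[2][1] + B[1][2] = -2 + 10 = 8, A[2][2] + B[2][2] = 8 + 4 = 12) = 7 (attained at k = 0)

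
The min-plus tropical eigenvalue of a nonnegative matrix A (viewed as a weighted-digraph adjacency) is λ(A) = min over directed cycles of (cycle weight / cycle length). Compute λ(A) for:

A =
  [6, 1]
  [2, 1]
λ(A) = 1

Enumerate directed cycles and compute their means (weight / length). Sample:
  cycle 0 → 0: weight = 6, length = 1, mean = 6/1 ≈ 6.000
  cycle 1 → 1: weight = 1, length = 1, mean = 1/1 ≈ 1.000
  cycle 0 → 1 → 0: weight = 3, length = 2, mean = 3/2 ≈ 1.500
  cycle 1 → 0 → 1: weight = 3, length = 2, mean = 3/2 ≈ 1.500
Minimum mean = 1.000, attained e.g. along the cycle 1 → 1 with weight 1 and length 1. So λ(A) = 1/1 = 1.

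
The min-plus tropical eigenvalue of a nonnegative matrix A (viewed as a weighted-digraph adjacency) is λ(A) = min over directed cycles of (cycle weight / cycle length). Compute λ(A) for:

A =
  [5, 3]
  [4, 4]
λ(A) = 7/2

Enumerate directed cycles and compute their means (weight / length). Sample:
  cycle 0 → 0: weight = 5, length = 1, mean = 5/1 ≈ 5.000
  cycle 1 → 1: weight = 4, length = 1, mean = 4/1 ≈ 4.000
  cycle 0 → 1 → 0: weight = 7, length = 2, mean = 7/2 ≈ 3.500
  cycle 1 → 0 → 1: weight = 7, length = 2, mean = 7/2 ≈ 3.500
Minimum mean = 3.500, attained e.g. along the cycle 0 → 1 → 0 with weight 7 and length 2. So λ(A) = 7/2 = 7/2.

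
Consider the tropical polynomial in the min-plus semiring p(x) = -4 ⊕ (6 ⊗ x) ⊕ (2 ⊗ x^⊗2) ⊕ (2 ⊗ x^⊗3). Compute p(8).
p(8) = -4

A tropical monomial a ⊗ x^⊗i evaluates to a + i · x. Evaluating each term at x = 8:
  Term 0 contributes -4 + 0 · 8 = -4
  Term 1 contributes 6 + 1 · 8 = 14
  Term 2 contributes 2 + 2 · 8 = 18
  Term 3 contributes 2 + 3 · 8 = 26
p(8) = ⊕ of these = min[-4, 14, 18, 26] = -4.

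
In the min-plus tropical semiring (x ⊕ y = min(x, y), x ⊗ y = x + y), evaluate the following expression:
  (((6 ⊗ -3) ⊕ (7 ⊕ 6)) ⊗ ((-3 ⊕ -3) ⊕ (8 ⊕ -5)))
(((6 ⊗ -3) ⊕ (7 ⊕ 6)) ⊗ ((-3 ⊕ -3) ⊕ (8 ⊕ -5))) = -2

Expand innermost to outermost. Recall ⊕ takes the minimum of its arguments and ⊗ takes their sum. Working out the expression (((6 ⊗ -3) ⊕ (7 ⊕ 6)) ⊗ ((-3 ⊕ -3) ⊕ (8 ⊕ -5))) gives -2.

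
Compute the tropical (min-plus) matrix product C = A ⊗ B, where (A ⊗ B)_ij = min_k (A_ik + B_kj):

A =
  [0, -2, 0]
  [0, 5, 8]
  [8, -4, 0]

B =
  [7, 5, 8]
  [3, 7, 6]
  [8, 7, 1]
A ⊗ B =
  [1, 5, 1]
  [7, 5, 8]
  [-1, 3, 1]

Apply the min-plus product entry-by-entry:
  C[0][0] = min over k of (A[0][0] + B[0][0] = 0 + 7 = 7, A[0][1] + B[1][0] = -2 + 3 = 1, A[0][2] + B[2][0] = 0 + 8 = 8) = 1 (attained at k = 1)
  C[0][1] = min over k of (A[0][0] + B[0][1] = 0 + 5 = 5, A[0][1] + B[1][1] = -2 + 7 = 5, A[0][2] + B[2][1] = 0 + 7 = 7) = 5 (attained at k = 0)
  C[0][2] = min over k of (A[0][0] + B[0][2] = 0 + 8 = 8, A[0][1] + B[1][2] = -2 + 6 = 4, A[0][2] + B[2][2] = 0 + 1 = 1) = 1 (attained at k = 2)
  C[1][0] = min over k of (A[1][0] + B[0][0] = 0 + 7 = 7, A[1][1] + B[1][0] = 5 + 3 = 8, A[1][2] + B[2][0] = 8 + 8 = 16) = 7 (attained at k = 0)
  C[1][1] = min over k of (A[1][0] + B[0][1] = 0 + 5 = 5, A[1][1] + B[1][1] = 5 + 7 = 12, A[1][2] + B[2][1] = 8 + 7 = 15) = 5 (attained at k = 0)
  C[1][2] = min over k of (A[1][0] + B[0][2] = 0 + 8 = 8, A[1][1] + B[1][2] = 5 + 6 = 11, A[1][2] + B[2][2] = 8 + 1 = 9) = 8 (attained at k = 0)
  C[2][0] = min over k of (A[2][0] + B[0][0] = 8 + 7 = 15, A[2][1] + B[1][0] = -4 + 3 = -1, A[2][2] + B[2][0] = 0 + 8 = 8) = -1 (attained at k = 1)
  C[2][1] = min over k of (A[2][0] + B[0][1] = 8 + 5 = 13, A[2][1] + B[1][1] = -4 + 7 = 3, A[2][2] + B[2][1] = 0 + 7 = 7) = 3 (attained at k = 1)
  C[2][2] = min over k of (A[2][0] + B[0][2] = 8 + 8 = 16, A[2][1] + B[1][2] = -4 + 6 = 2, A[2][2] + B[2][2] = 0 + 1 = 1) = 1 (attained at k = 2)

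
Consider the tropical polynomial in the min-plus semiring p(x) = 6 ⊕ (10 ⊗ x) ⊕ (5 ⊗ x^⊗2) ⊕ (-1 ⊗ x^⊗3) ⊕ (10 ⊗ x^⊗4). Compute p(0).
p(0) = -1

A tropical monomial a ⊗ x^⊗i evaluates to a + i · x. Evaluating each term at x = 0:
  Term 0 contributes 6 + 0 · 0 = 6
  Term 1 contributes 10 + 1 · 0 = 10
  Term 2 contributes 5 + 2 · 0 = 5
  Term 3 contributes -1 + 3 · 0 = -1
  Term 4 contributes 10 + 4 · 0 = 10
p(0) = ⊕ of these = min[6, 10, 5, -1, 10] = -1.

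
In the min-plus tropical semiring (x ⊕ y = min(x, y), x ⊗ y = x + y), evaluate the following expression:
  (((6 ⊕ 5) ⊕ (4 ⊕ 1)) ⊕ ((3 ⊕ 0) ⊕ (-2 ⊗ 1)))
(((6 ⊕ 5) ⊕ (4 ⊕ 1)) ⊕ ((3 ⊕ 0) ⊕ (-2 ⊗ 1))) = -1

Expand innermost to outermost. Recall ⊕ takes the minimum of its arguments and ⊗ takes their sum. Working out the expression (((6 ⊕ 5) ⊕ (4 ⊕ 1)) ⊕ ((3 ⊕ 0) ⊕ (-2 ⊗ 1))) gives -1.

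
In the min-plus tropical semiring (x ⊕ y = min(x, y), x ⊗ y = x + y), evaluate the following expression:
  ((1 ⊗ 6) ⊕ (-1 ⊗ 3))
((1 ⊗ 6) ⊕ (-1 ⊗ 3)) = 2

Expand innermost to outermost. Recall ⊕ takes the minimum of its arguments and ⊗ takes their sum. Working out the expression ((1 ⊗ 6) ⊕ (-1 ⊗ 3)) gives 2.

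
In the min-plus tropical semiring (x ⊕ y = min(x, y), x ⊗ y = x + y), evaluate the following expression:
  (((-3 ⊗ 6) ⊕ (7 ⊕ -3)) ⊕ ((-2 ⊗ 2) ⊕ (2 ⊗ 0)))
(((-3 ⊗ 6) ⊕ (7 ⊕ -3)) ⊕ ((-2 ⊗ 2) ⊕ (2 ⊗ 0))) = -3

Expand innermost to outermost. Recall ⊕ takes the minimum of its arguments and ⊗ takes their sum. Working out the expression (((-3 ⊗ 6) ⊕ (7 ⊕ -3)) ⊕ ((-2 ⊗ 2) ⊕ (2 ⊗ 0))) gives -3.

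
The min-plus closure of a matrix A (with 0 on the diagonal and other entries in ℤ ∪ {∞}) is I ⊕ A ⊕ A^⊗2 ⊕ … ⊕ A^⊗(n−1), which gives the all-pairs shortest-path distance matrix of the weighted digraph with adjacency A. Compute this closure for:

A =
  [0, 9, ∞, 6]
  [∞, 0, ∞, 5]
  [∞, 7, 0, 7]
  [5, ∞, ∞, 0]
Closure =
  [0, 9, ∞, 6]
  [10, 0, ∞, 5]
  [12, 7, 0, 7]
  [5, 14, ∞, 0]

This is the Floyd-Warshall all-pairs shortest-path computation. For each intermediate vertex k = 0, 1, …, 3, update dist[i][j] ← min(dist[i][j], dist[i][k] + dist[k][j]). The final matrix gives, for each (i, j), the minimum total weight of any directed path from i to j (possibly empty when i = j).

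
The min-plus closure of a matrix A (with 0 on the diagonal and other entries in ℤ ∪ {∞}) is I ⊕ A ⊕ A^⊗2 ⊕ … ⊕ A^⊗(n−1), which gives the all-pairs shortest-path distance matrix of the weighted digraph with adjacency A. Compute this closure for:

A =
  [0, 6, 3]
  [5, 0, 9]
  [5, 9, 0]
Closure =
  [0, 6, 3]
  [5, 0, 8]
  [5, 9, 0]

This is the Floyd-Warshall all-pairs shortest-path computation. For each intermediate vertex k = 0, 1, …, 2, update dist[i][j] ← min(dist[i][j], dist[i][k] + dist[k][j]). The final matrix gives, for each (i, j), the minimum total weight of any directed path from i to j (possibly empty when i = j).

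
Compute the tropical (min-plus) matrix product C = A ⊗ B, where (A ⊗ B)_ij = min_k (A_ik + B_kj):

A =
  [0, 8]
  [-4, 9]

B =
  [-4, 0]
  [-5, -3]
A ⊗ B =
  [-4, 0]
  [-8, -4]

Apply the min-plus product entry-by-entry:
  C[0][0] = min over k of (A[0][0] + B[0][0] = 0 + -4 = -4, A[0][1] + B[1][0] = 8 + -5 = 3) = -4 (attained at k = 0)
  C[0][1] = min over k of (A[0][0] + B[0][1] = 0 + 0 = 0, A[0][1] + B[1][1] = 8 + -3 = 5) = 0 (attained at k = 0)
  C[1][0] = min over k of (A[1][0] + B[0][0] = -4 + -4 = -8, A[1][1] + B[1][0] = 9 + -5 = 4) = -8 (attained at k = 0)
  C[1][1] = min over k of (A[1][0] + B[0][1] = -4 + 0 = -4, A[1][1] + B[1][1] = 9 + -3 = 6) = -4 (attained at k = 0)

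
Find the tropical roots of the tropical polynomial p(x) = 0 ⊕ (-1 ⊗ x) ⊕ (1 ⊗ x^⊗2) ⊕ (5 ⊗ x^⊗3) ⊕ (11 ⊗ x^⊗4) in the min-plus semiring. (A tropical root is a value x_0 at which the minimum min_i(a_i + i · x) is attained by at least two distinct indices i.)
Roots: {-6, -4, -2, 1}

Each tropical root is a break point of the lower envelope of the lines y = a_i + i · x (there are 5 lines, with slopes 0, 1, ..., 4). Only the lines that attain the minimum somewhere contribute to roots; other lines are dominated. Here the surviving (envelope) indices are i = 4, i = 3, i = 2, i = 1, i = 0.
Intersections between consecutive envelope lines give the roots: for adjacent envelope indices i < j the intersection is x = (a_i − a_j) / (j − i). Reading off the sorted break points: {-6, -4, -2, 1}.
Verification: at each break x_0, at least two indices attain the minimum of min_i(a_i + i · x_0).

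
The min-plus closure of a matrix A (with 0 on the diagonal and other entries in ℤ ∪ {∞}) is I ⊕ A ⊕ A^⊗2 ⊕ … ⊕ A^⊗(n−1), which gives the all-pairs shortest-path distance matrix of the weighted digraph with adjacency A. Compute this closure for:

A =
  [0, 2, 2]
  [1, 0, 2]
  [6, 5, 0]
Closure =
  [0, 2, 2]
  [1, 0, 2]
  [6, 5, 0]

This is the Floyd-Warshall all-pairs shortest-path computation. For each intermediate vertex k = 0, 1, …, 2, update dist[i][j] ← min(dist[i][j], dist[i][k] + dist[k][j]). The final matrix gives, for each (i, j), the minimum total weight of any directed path from i to j (possibly empty when i = j).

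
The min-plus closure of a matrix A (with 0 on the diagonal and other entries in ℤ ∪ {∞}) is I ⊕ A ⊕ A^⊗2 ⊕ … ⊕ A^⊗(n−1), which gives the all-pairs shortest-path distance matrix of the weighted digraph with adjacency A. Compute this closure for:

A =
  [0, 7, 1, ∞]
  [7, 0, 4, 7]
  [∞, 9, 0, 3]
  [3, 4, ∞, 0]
Closure =
  [0, 7, 1, 4]
  [7, 0, 4, 7]
  [6, 7, 0, 3]
  [3, 4, 4, 0]

This is the Floyd-Warshall all-pairs shortest-path computation. For each intermediate vertex k = 0, 1, …, 3, update dist[i][j] ← min(dist[i][j], dist[i][k] + dist[k][j]). The final matrix gives, for each (i, j), the minimum total weight of any directed path from i to j (possibly empty when i = j).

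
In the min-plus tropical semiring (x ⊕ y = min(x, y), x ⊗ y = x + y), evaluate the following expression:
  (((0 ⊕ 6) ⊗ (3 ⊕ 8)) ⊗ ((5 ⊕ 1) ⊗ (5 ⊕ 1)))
(((0 ⊕ 6) ⊗ (3 ⊕ 8)) ⊗ ((5 ⊕ 1) ⊗ (5 ⊕ 1))) = 5

Expand innermost to outermost. Recall ⊕ takes the minimum of its arguments and ⊗ takes their sum. Working out the expression (((0 ⊕ 6) ⊗ (3 ⊕ 8)) ⊗ ((5 ⊕ 1) ⊗ (5 ⊕ 1))) gives 5.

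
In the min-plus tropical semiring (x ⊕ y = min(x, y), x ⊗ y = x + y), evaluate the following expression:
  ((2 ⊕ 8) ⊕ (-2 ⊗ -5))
((2 ⊕ 8) ⊕ (-2 ⊗ -5)) = -7

Expand innermost to outermost. Recall ⊕ takes the minimum of its arguments and ⊗ takes their sum. Working out the expression ((2 ⊕ 8) ⊕ (-2 ⊗ -5)) gives -7.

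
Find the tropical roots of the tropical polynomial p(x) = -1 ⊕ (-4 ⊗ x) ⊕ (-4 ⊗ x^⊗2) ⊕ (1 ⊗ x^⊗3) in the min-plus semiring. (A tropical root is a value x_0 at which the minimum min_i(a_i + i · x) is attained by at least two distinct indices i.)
Roots: {-5, 0, 3}

Each tropical root is a break point of the lower envelope of the lines y = a_i + i · x (there are 4 lines, with slopes 0, 1, ..., 3). Only the lines that attain the minimum somewhere contribute to roots; other lines are dominated. Here the surviving (envelope) indices are i = 3, i = 2, i = 1, i = 0.
Intersections between consecutive envelope lines give the roots: for adjacent envelope indices i < j the intersection is x = (a_i − a_j) / (j − i). Reading off the sorted break points: {-5, 0, 3}.
Verification: at each break x_0, at least two indices attain the minimum of min_i(a_i + i · x_0).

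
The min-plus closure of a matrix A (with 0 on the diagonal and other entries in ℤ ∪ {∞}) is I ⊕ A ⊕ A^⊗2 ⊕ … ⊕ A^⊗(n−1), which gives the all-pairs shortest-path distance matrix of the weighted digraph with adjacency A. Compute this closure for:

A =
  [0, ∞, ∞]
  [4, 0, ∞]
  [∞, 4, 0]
Closure =
  [0, ∞, ∞]
  [4, 0, ∞]
  [8, 4, 0]

This is the Floyd-Warshall all-pairs shortest-path computation. For each intermediate vertex k = 0, 1, …, 2, update dist[i][j] ← min(dist[i][j], dist[i][k] + dist[k][j]). The final matrix gives, for each (i, j), the minimum total weight of any directed path from i to j (possibly empty when i = j).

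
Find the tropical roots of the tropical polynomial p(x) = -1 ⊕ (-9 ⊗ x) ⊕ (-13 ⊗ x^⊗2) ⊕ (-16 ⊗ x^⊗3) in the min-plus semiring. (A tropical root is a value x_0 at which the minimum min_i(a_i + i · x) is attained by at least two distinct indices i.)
Roots: {3, 4, 8}

Each tropical root is a break point of the lower envelope of the lines y = a_i + i · x (there are 4 lines, with slopes 0, 1, ..., 3). Only the lines that attain the minimum somewhere contribute to roots; other lines are dominated. Here the surviving (envelope) indices are i = 3, i = 2, i = 1, i = 0.
Intersections between consecutive envelope lines give the roots: for adjacent envelope indices i < j the intersection is x = (a_i − a_j) / (j − i). Reading off the sorted break points: {3, 4, 8}.
Verification: at each break x_0, at least two indices attain the minimum of min_i(a_i + i · x_0).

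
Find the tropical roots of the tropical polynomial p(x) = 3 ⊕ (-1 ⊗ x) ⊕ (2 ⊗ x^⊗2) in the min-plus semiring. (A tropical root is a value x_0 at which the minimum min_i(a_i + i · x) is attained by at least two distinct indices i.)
Roots: {-3, 4}

Each tropical root is a break point of the lower envelope of the lines y = a_i + i · x (there are 3 lines, with slopes 0, 1, ..., 2). Only the lines that attain the minimum somewhere contribute to roots; other lines are dominated. Here the surviving (envelope) indices are i = 2, i = 1, i = 0.
Intersections between consecutive envelope lines give the roots: for adjacent envelope indices i < j the intersection is x = (a_i − a_j) / (j − i). Reading off the sorted break points: {-3, 4}.
Verification: at each break x_0, at least two indices attain the minimum of min_i(a_i + i · x_0).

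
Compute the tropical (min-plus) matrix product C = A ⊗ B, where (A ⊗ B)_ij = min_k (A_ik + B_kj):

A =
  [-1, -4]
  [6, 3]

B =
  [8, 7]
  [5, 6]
A ⊗ B =
  [1, 2]
  [8, 9]

Apply the min-plus product entry-by-entry:
  C[0][0] = min over k of (A[0][0] + B[0][0] = -1 + 8 = 7, A[0][1] + B[1][0] = -4 + 5 = 1) = 1 (attained at k = 1)
  C[0][1] = min over k of (A[0][0] + B[0][1] = -1 + 7 = 6, A[0][1] + B[1][1] = -4 + 6 = 2) = 2 (attained at k = 1)
  C[1][0] = min over k of (A[1][0] + B[0][0] = 6 + 8 = 14, A[1][1] + B[1][0] = 3 + 5 = 8) = 8 (attained at k = 1)
  C[1][1] = min over k of (A[1][0] + B[0][1] = 6 + 7 = 13, A[1][1] + B[1][1] = 3 + 6 = 9) = 9 (attained at k = 1)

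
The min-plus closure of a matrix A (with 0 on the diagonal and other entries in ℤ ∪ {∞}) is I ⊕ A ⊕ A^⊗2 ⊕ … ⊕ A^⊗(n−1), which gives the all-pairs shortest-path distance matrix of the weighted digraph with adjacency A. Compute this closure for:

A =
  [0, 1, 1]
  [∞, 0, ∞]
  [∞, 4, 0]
Closure =
  [0, 1, 1]
  [∞, 0, ∞]
  [∞, 4, 0]

This is the Floyd-Warshall all-pairs shortest-path computation. For each intermediate vertex k = 0, 1, …, 2, update dist[i][j] ← min(dist[i][j], dist[i][k] + dist[k][j]). The final matrix gives, for each (i, j), the minimum total weight of any directed path from i to j (possibly empty when i = j).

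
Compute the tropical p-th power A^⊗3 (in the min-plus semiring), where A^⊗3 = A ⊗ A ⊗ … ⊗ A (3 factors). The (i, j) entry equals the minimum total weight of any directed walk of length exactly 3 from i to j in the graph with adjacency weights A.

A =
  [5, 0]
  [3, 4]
A^⊗3 =
  [7, 3]
  [6, 7]

Each entry (A^⊗3)_ij equals the minimum over all length-3 walks i = v_0 → v_1 → … → v_3 = j of Σ_t A[v_t][v_{t+1}]. For example, for (i, j) = (0, 1) we minimise over 4 possible intermediate vertex sequences; the minimum is 3, attained along the walk 0 → 1 → 0 → 1.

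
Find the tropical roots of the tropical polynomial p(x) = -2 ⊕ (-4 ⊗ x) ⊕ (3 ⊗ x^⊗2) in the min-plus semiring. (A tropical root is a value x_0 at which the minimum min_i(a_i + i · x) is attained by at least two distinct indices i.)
Roots: {-7, 2}

Each tropical root is a break point of the lower envelope of the lines y = a_i + i · x (there are 3 lines, with slopes 0, 1, ..., 2). Only the lines that attain the minimum somewhere contribute to roots; other lines are dominated. Here the surviving (envelope) indices are i = 2, i = 1, i = 0.
Intersections between consecutive envelope lines give the roots: for adjacent envelope indices i < j the intersection is x = (a_i − a_j) / (j − i). Reading off the sorted break points: {-7, 2}.
Verification: at each break x_0, at least two indices attain the minimum of min_i(a_i + i · x_0).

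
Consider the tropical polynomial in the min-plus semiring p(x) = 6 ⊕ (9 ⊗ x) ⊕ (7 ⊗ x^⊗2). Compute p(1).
p(1) = 6

A tropical monomial a ⊗ x^⊗i evaluates to a + i · x. Evaluating each term at x = 1:
  Term 0 contributes 6 + 0 · 1 = 6
  Term 1 contributes 9 + 1 · 1 = 10
  Term 2 contributes 7 + 2 · 1 = 9
p(1) = ⊕ of these = min[6, 10, 9] = 6.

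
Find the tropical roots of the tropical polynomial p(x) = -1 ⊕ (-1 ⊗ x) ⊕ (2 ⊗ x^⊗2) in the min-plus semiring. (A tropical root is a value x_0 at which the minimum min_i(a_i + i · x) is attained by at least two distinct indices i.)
Roots: {-3, 0}

Each tropical root is a break point of the lower envelope of the lines y = a_i + i · x (there are 3 lines, with slopes 0, 1, ..., 2). Only the lines that attain the minimum somewhere contribute to roots; other lines are dominated. Here the surviving (envelope) indices are i = 2, i = 1, i = 0.
Intersections between consecutive envelope lines give the roots: for adjacent envelope indices i < j the intersection is x = (a_i − a_j) / (j − i). Reading off the sorted break points: {-3, 0}.
Verification: at each break x_0, at least two indices attain the minimum of min_i(a_i + i · x_0).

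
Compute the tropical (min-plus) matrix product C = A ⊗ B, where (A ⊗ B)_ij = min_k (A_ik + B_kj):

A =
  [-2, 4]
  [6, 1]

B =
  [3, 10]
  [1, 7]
A ⊗ B =
  [1, 8]
  [2, 8]

Apply the min-plus product entry-by-entry:
  C[0][0] = min over k of (A[0][0] + B[0][0] = -2 + 3 = 1, A[0][1] + B[1][0] = 4 + 1 = 5) = 1 (attained at k = 0)
  C[0][1] = min over k of (A[0][0] + B[0][1] = -2 + 10 = 8, A[0][1] + B[1][1] = 4 + 7 = 11) = 8 (attained at k = 0)
  C[1][0] = min over k of (A[1][0] + B[0][0] = 6 + 3 = 9, A[1][1] + B[1][0] = 1 + 1 = 2) = 2 (attained at k = 1)
  C[1][1] = min over k of (A[1][0] + B[0][1] = 6 + 10 = 16, A[1][1] + B[1][1] = 1 + 7 = 8) = 8 (attained at k = 1)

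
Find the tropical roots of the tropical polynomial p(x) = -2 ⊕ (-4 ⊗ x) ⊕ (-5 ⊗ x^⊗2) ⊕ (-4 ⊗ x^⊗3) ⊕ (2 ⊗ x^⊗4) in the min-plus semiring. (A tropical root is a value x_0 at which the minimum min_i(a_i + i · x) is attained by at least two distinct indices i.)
Roots: {-6, -1, 1, 2}

Each tropical root is a break point of the lower envelope of the lines y = a_i + i · x (there are 5 lines, with slopes 0, 1, ..., 4). Only the lines that attain the minimum somewhere contribute to roots; other lines are dominated. Here the surviving (envelope) indices are i = 4, i = 3, i = 2, i = 1, i = 0.
Intersections between consecutive envelope lines give the roots: for adjacent envelope indices i < j the intersection is x = (a_i − a_j) / (j − i). Reading off the sorted break points: {-6, -1, 1, 2}.
Verification: at each break x_0, at least two indices attain the minimum of min_i(a_i + i · x_0).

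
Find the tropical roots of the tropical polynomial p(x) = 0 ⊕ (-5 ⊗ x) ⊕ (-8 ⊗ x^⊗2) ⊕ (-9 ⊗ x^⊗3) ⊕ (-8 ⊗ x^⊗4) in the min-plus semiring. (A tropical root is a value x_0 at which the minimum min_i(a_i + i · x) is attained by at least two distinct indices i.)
Roots: {-1, 1, 3, 5}

Each tropical root is a break point of the lower envelope of the lines y = a_i + i · x (there are 5 lines, with slopes 0, 1, ..., 4). Only the lines that attain the minimum somewhere contribute to roots; other lines are dominated. Here the surviving (envelope) indices are i = 4, i = 3, i = 2, i = 1, i = 0.
Intersections between consecutive envelope lines give the roots: for adjacent envelope indices i < j the intersection is x = (a_i − a_j) / (j − i). Reading off the sorted break points: {-1, 1, 3, 5}.
Verification: at each break x_0, at least two indices attain the minimum of min_i(a_i + i · x_0).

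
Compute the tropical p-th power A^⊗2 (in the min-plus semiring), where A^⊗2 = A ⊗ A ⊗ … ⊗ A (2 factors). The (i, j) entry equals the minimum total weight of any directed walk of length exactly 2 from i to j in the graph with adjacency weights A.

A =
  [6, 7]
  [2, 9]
A^⊗2 =
  [9, 13]
  [8, 9]

Each entry (A^⊗2)_ij equals the minimum over all length-2 walks i = v_0 → v_1 → … → v_2 = j of Σ_t A[v_t][v_{t+1}]. For example, for (i, j) = (0, 1) we minimise over 2 possible intermediate vertex sequences; the minimum is 13, attained along the walk 0 → 0 → 1.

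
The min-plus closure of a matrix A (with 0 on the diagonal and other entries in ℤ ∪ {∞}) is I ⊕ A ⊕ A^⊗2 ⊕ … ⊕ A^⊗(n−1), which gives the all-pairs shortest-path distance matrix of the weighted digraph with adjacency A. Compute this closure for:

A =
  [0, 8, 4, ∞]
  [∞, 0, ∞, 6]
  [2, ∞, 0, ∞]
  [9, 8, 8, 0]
Closure =
  [0, 8, 4, 14]
  [15, 0, 14, 6]
  [2, 10, 0, 16]
  [9, 8, 8, 0]

This is the Floyd-Warshall all-pairs shortest-path computation. For each intermediate vertex k = 0, 1, …, 3, update dist[i][j] ← min(dist[i][j], dist[i][k] + dist[k][j]). The final matrix gives, for each (i, j), the minimum total weight of any directed path from i to j (possibly empty when i = j).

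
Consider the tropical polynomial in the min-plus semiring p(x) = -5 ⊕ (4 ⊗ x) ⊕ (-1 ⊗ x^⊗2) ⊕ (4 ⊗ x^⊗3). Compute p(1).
p(1) = -5

A tropical monomial a ⊗ x^⊗i evaluates to a + i · x. Evaluating each term at x = 1:
  Term 0 contributes -5 + 0 · 1 = -5
  Term 1 contributes 4 + 1 · 1 = 5
  Term 2 contributes -1 + 2 · 1 = 1
  Term 3 contributes 4 + 3 · 1 = 7
p(1) = ⊕ of these = min[-5, 5, 1, 7] = -5.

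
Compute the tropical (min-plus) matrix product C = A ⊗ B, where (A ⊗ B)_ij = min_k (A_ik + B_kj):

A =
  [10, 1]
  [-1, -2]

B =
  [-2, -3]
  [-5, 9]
A ⊗ B =
  [-4, 7]
  [-7, -4]

Apply the min-plus product entry-by-entry:
  C[0][0] = min over k of (A[0][0] + B[0][0] = 10 + -2 = 8, A[0][1] + B[1][0] = 1 + -5 = -4) = -4 (attained at k = 1)
  C[0][1] = min over k of (A[0][0] + B[0][1] = 10 + -3 = 7, A[0][1] + B[1][1] = 1 + 9 = 10) = 7 (attained at k = 0)
  C[1][0] = min over k of (A[1][0] + B[0][0] = -1 + -2 = -3, A[1][1] + B[1][0] = -2 + -5 = -7) = -7 (attained at k = 1)
  C[1][1] = min over k of (A[1][0] + B[0][1] = -1 + -3 = -4, A[1][1] + B[1][1] = -2 + 9 = 7) = -4 (attained at k = 0)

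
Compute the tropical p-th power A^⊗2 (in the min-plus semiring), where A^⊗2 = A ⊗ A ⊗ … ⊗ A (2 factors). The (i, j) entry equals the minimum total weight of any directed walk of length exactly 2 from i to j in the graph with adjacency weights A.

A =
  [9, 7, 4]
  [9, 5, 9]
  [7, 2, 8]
A^⊗2 =
  [11, 6, 12]
  [14, 10, 13]
  [11, 7, 11]

Each entry (A^⊗2)_ij equals the minimum over all length-2 walks i = v_0 → v_1 → … → v_2 = j of Σ_t A[v_t][v_{t+1}]. For example, for (i, j) = (0, 2) we minimise over 3 possible intermediate vertex sequences; the minimum is 12, attained along the walk 0 → 2 → 2.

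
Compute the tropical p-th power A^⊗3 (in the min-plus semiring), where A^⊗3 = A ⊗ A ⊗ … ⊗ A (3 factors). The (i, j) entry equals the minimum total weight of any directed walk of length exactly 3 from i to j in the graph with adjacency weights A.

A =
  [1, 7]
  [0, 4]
A^⊗3 =
  [3, 9]
  [2, 8]

Each entry (A^⊗3)_ij equals the minimum over all length-3 walks i = v_0 → v_1 → … → v_3 = j of Σ_t A[v_t][v_{t+1}]. For example, for (i, j) = (0, 1) we minimise over 4 possible intermediate vertex sequences; the minimum is 9, attained along the walk 0 → 0 → 0 → 1.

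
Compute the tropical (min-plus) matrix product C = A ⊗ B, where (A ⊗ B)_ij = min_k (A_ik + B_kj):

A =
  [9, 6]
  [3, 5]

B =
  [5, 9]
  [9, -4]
A ⊗ B =
  [14, 2]
  [8, 1]

Apply the min-plus product entry-by-entry:
  C[0][0] = min over k of (A[0][0] + B[0][0] = 9 + 5 = 14, A[0][1] + B[1][0] = 6 + 9 = 15) = 14 (attained at k = 0)
  C[0][1] = min over k of (A[0][0] + B[0][1] = 9 + 9 = 18, A[0][1] + B[1][1] = 6 + -4 = 2) = 2 (attained at k = 1)
  C[1][0] = min over k of (A[1][0] + B[0][0] = 3 + 5 = 8, A[1][1] + B[1][0] = 5 + 9 = 14) = 8 (attained at k = 0)
  C[1][1] = min over k of (A[1][0] + B[0][1] = 3 + 9 = 12, A[1][1] + B[1][1] = 5 + -4 = 1) = 1 (attained at k = 1)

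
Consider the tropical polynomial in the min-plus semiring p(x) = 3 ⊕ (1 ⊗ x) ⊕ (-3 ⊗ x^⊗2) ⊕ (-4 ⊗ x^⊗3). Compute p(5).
p(5) = 3

A tropical monomial a ⊗ x^⊗i evaluates to a + i · x. Evaluating each term at x = 5:
  Term 0 contributes 3 + 0 · 5 = 3
  Term 1 contributes 1 + 1 · 5 = 6
  Term 2 contributes -3 + 2 · 5 = 7
  Term 3 contributes -4 + 3 · 5 = 11
p(5) = ⊕ of these = min[3, 6, 7, 11] = 3.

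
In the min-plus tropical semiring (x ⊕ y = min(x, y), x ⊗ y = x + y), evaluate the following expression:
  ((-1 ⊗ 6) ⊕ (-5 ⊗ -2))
((-1 ⊗ 6) ⊕ (-5 ⊗ -2)) = -7

Expand innermost to outermost. Recall ⊕ takes the minimum of its arguments and ⊗ takes their sum. Working out the expression ((-1 ⊗ 6) ⊕ (-5 ⊗ -2)) gives -7.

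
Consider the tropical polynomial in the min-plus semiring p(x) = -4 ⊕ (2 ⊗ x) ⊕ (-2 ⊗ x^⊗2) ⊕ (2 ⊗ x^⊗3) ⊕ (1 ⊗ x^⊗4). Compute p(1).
p(1) = -4

A tropical monomial a ⊗ x^⊗i evaluates to a + i · x. Evaluating each term at x = 1:
  Term 0 contributes -4 + 0 · 1 = -4
  Term 1 contributes 2 + 1 · 1 = 3
  Term 2 contributes -2 + 2 · 1 = 0
  Term 3 contributes 2 + 3 · 1 = 5
  Term 4 contributes 1 + 4 · 1 = 5
p(1) = ⊕ of these = min[-4, 3, 0, 5, 5] = -4.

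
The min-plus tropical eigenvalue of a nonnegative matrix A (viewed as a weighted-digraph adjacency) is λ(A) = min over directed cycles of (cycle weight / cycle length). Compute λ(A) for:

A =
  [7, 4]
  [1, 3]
λ(A) = 5/2

Enumerate directed cycles and compute their means (weight / length). Sample:
  cycle 0 → 0: weight = 7, length = 1, mean = 7/1 ≈ 7.000
  cycle 1 → 1: weight = 3, length = 1, mean = 3/1 ≈ 3.000
  cycle 0 → 1 → 0: weight = 5, length = 2, mean = 5/2 ≈ 2.500
  cycle 1 → 0 → 1: weight = 5, length = 2, mean = 5/2 ≈ 2.500
Minimum mean = 2.500, attained e.g. along the cycle 0 → 1 → 0 with weight 5 and length 2. So λ(A) = 5/2 = 5/2.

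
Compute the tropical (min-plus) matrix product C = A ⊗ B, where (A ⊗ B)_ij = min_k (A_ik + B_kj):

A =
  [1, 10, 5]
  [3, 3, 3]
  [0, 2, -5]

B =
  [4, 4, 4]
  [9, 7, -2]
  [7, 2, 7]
A ⊗ B =
  [5, 5, 5]
  [7, 5, 1]
  [2, -3, 0]

Apply the min-plus product entry-by-entry:
  C[0][0] = min over k of (A[0][0] + B[0][0] = 1 + 4 = 5, A[0][1] + B[1][0] = 10 + 9 = 19, A[0][2] + B[2][0] = 5 + 7 = 12) = 5 (attained at k = 0)
  C[0][1] = min over k of (A[0][0] + B[0][1] = 1 + 4 = 5, A[0][1] + B[1][1] = 10 + 7 = 17, A[0][2] + B[2][1] = 5 + 2 = 7) = 5 (attained at k = 0)
  C[0][2] = min over k of (A[0][0] + B[0][2] = 1 + 4 = 5, A[0][1] + B[1][2] = 10 + -2 = 8, A[0][2] + B[2][2] = 5 + 7 = 12) = 5 (attained at k = 0)
  C[1][0] = min over k of (A[1][0] + B[0][0] = 3 + 4 = 7, A[1][1] + B[1][0] = 3 + 9 = 12, A[1][2] + B[2][0] = 3 + 7 = 10) = 7 (attained at k = 0)
  C[1][1] = min over k of (A[1][0] + B[0][1] = 3 + 4 = 7, A[1][1] + B[1][1] = 3 + 7 = 10, A[1][2] + B[2][1] = 3 + 2 = 5) = 5 (attained at k = 2)
  C[1][2] = min over k of (A[1][0] + B[0][2] = 3 + 4 = 7, A[1][1] + B[1][2] = 3 + -2 = 1, A[1][2] + B[2][2] = 3 + 7 = 10) = 1 (attained at k = 1)
  C[2][0] = min over k of (A[2][0] + B[0][0] = 0 + 4 = 4, A[2][1] + B[1][0] = 2 + 9 = 11, A[2][2] + B[2][0] = -5 + 7 = 2) = 2 (attained at k = 2)
  C[2][1] = min over k of (A[2][0] + B[0][1] = 0 + 4 = 4, A[2][1] + B[1][1] = 2 + 7 = 9, A[2][2] + B[2][1] = -5 + 2 = -3) = -3 (attained at k = 2)
  C[2][2] = min over k of (A[2][0] + B[0][2] = 0 + 4 = 4, A[2][1] + B[1][2] = 2 + -2 = 0, A[2][2] + B[2][2] = -5 + 7 = 2) = 0 (attained at k = 1)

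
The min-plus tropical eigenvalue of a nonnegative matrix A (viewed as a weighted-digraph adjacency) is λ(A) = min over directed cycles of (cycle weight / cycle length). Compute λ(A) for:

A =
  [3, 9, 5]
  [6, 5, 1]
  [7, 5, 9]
λ(A) = 3

Enumerate directed cycles and compute their means (weight / length). Sample:
  cycle 0 → 0: weight = 3, length = 1, mean = 3/1 ≈ 3.000
  cycle 1 → 1: weight = 5, length = 1, mean = 5/1 ≈ 5.000
  cycle 2 → 2: weight = 9, length = 1, mean = 9/1 ≈ 9.000
  cycle 0 → 1 → 0: weight = 15, length = 2, mean = 15/2 ≈ 7.500
  cycle 0 → 2 → 0: weight = 12, length = 2, mean = 12/2 ≈ 6.000
  cycle 1 → 0 → 1: weight = 15, length = 2, mean = 15/2 ≈ 7.500
Minimum mean = 3.000, attained e.g. along the cycle 0 → 0 with weight 3 and length 1. So λ(A) = 3/1 = 3.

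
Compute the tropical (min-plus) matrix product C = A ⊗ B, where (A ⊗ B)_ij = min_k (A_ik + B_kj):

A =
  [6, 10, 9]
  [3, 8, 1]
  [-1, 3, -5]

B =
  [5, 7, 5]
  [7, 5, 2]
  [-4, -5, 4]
A ⊗ B =
  [5, 4, 11]
  [-3, -4, 5]
  [-9, -10, -1]

Apply the min-plus product entry-by-entry:
  C[0][0] = min over k of (A[0][0] + B[0][0] = 6 + 5 = 11, A[0][1] + B[1][0] = 10 + 7 = 17, A[0][2] + B[2][0] = 9 + -4 = 5) = 5 (attained at k = 2)
  C[0][1] = min over k of (A[0][0] + B[0][1] = 6 + 7 = 13, A[0][1] + B[1][1] = 10 + 5 = 15, A[0][2] + B[2][1] = 9 + -5 = 4) = 4 (attained at k = 2)
  C[0][2] = min over k of (A[0][0] + B[0][2] = 6 + 5 = 11, A[0][1] + B[1][2] = 10 + 2 = 12, A[0][2] + B[2][2] = 9 + 4 = 13) = 11 (attained at k = 0)
  C[1][0] = min over k of (A[1][0] + B[0][0] = 3 + 5 = 8, A[1][1] + B[1][0] = 8 + 7 = 15, A[1][2] + B[2][0] = 1 + -4 = -3) = -3 (attained at k = 2)
  C[1][1] = min over k of (A[1][0] + B[0][1] = 3 + 7 = 10, A[1][1] + B[1][1] = 8 + 5 = 13, A[1][2] + B[2][1] = 1 + -5 = -4) = -4 (attained at k = 2)
  C[1][2] = min over k of (A[1][0] + B[0][2] = 3 + 5 = 8, A[1][1] + B[1][2] = 8 + 2 = 10, A[1][2] + B[2][2] = 1 + 4 = 5) = 5 (attained at k = 2)
  C[2][0] = min over k of (A[2][0] + B[0][0] = -1 + 5 = 4, A[2][1] + B[1][0] = 3 + 7 = 10, A[2][2] + B[2][0] = -5 + -4 = -9) = -9 (attained at k = 2)
  C[2][1] = min over k of (A[2][0] + B[0][1] = -1 + 7 = 6, A[2][1] + B[1][1] = 3 + 5 = 8, A[2][2] + B[2][1] = -5 + -5 = -10) = -10 (attained at k = 2)
  C[2][2] = min over k of (A[2][0] + B[0][2] = -1 + 5 = 4, A[2][1] + B[1][2] = 3 + 2 = 5, A[2][2] + B[2][2] = -5 + 4 = -1) = -1 (attained at k = 2)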